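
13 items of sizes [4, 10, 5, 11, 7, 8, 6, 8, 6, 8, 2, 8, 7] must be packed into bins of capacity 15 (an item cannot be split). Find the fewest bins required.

7

Total = 11 + 10 + 8 + 8 + 8 + 8 + 7 + 7 + 6 + 6 + 5 + 4 + 2 = 90.
Lower bound: ⌈90/15⌉ = 6 bins.
A packing using 7 bins:
  bin 1: 11 + 4 = 15
  bin 2: 10 + 5 = 15
  bin 3: 8 + 7 = 15
  bin 4: 8 + 7 = 15
  bin 5: 8 + 6 = 14
  bin 6: 8 + 6 = 14
  bin 7: 2 = 2
No arrangement into 6 bins stays within capacity, so 7 is optimal.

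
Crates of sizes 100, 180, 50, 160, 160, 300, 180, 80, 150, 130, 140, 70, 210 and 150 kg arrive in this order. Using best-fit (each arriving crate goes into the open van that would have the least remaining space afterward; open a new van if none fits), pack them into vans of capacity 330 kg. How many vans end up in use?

  100 → van 1 (new)  [load 100/330]
  180 → van 1  [load 280/330]
  50 → van 1  [load 330/330]
  160 → van 2 (new)  [load 160/330]
  160 → van 2  [load 320/330]
  300 → van 3 (new)  [load 300/330]
  180 → van 4 (new)  [load 180/330]
  80 → van 4  [load 260/330]
  150 → van 5 (new)  [load 150/330]
  130 → van 5  [load 280/330]
  140 → van 6 (new)  [load 140/330]
  70 → van 4  [load 330/330]
  210 → van 7 (new)  [load 210/330]
  150 → van 6  [load 290/330]
7 vans opened.

7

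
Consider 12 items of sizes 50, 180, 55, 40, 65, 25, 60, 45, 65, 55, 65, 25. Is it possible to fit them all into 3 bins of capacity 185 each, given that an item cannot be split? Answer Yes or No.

Total = 730; ⌈730/185⌉ = 4.
At least 4 bins are required, but only 3 are allowed.

No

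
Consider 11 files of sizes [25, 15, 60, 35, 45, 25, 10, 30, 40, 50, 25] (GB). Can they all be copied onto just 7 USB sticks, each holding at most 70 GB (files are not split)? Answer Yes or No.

A valid assignment using 6 USB sticks:
  USB stick 1: 60 + 10 = 70
  USB stick 2: 50 + 15 = 65
  USB stick 3: 45 + 25 = 70
  USB stick 4: 40 + 30 = 70
  USB stick 5: 35 + 25 = 60
  USB stick 6: 25 = 25
That uses only 6 ≤ 7, so 7 USB sticks are enough.

Yes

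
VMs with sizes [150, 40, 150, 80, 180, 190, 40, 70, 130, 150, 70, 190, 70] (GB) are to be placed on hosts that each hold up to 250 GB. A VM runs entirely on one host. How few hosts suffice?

7

Total = 190 + 190 + 180 + 150 + 150 + 150 + 130 + 80 + 70 + 70 + 70 + 40 + 40 = 1510 GB.
Lower bound: ⌈1510/250⌉ = 7 hosts.
A packing using 7 hosts:
  host 1: 190 + 40 = 230
  host 2: 190 + 40 = 230
  host 3: 180 + 70 = 250
  host 4: 150 + 80 = 230
  host 5: 150 + 70 = 220
  host 6: 150 + 70 = 220
  host 7: 130 = 130
This matches the lower bound, so 7 is optimal.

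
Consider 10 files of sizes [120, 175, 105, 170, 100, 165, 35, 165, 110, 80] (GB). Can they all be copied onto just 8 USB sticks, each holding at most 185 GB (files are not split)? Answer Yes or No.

Yes

A valid assignment using 8 USB sticks:
  USB stick 1: 175 = 175
  USB stick 2: 170 = 170
  USB stick 3: 165 = 165
  USB stick 4: 165 = 165
  USB stick 5: 120 + 35 = 155
  USB stick 6: 110 = 110
  USB stick 7: 105 + 80 = 185
  USB stick 8: 100 = 100
Every load is within 185 GB, so 8 USB sticks suffice.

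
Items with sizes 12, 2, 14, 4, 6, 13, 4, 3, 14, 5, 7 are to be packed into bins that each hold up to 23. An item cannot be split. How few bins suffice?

Total = 14 + 14 + 13 + 12 + 7 + 6 + 5 + 4 + 4 + 3 + 2 = 84.
Lower bound: ⌈84/23⌉ = 4 bins.
A packing using 4 bins:
  bin 1: 14 + 7 + 2 = 23
  bin 2: 14 + 6 + 3 = 23
  bin 3: 13 + 5 + 4 = 22
  bin 4: 12 + 4 = 16
This matches the lower bound, so 4 is optimal.

4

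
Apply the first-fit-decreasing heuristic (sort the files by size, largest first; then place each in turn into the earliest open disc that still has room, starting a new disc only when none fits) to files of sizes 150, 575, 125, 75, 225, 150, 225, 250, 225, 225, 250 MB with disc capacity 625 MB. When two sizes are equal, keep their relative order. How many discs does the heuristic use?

Sorted descending: 575, 250, 250, 225, 225, 225, 225, 150, 150, 125, 75.
  575 → disc 1 (new)  [load 575/625]
  250 → disc 2 (new)  [load 250/625]
  250 → disc 2  [load 500/625]
  225 → disc 3 (new)  [load 225/625]
  225 → disc 3  [load 450/625]
  225 → disc 4 (new)  [load 225/625]
  225 → disc 4  [load 450/625]
  150 → disc 3  [load 600/625]
  150 → disc 4  [load 600/625]
  125 → disc 2  [load 625/625]
  75 → disc 5 (new)  [load 75/625]
5 discs opened.

5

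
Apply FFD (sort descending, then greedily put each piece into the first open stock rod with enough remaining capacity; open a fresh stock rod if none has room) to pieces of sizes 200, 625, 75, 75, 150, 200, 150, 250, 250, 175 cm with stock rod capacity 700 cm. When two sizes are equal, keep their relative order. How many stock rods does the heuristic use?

4

Sorted descending: 625, 250, 250, 200, 200, 175, 150, 150, 75, 75.
  625 → stock rod 1 (new)  [load 625/700]
  250 → stock rod 2 (new)  [load 250/700]
  250 → stock rod 2  [load 500/700]
  200 → stock rod 2  [load 700/700]
  200 → stock rod 3 (new)  [load 200/700]
  175 → stock rod 3  [load 375/700]
  150 → stock rod 3  [load 525/700]
  150 → stock rod 3  [load 675/700]
  75 → stock rod 1  [load 700/700]
  75 → stock rod 4 (new)  [load 75/700]
4 stock rods opened.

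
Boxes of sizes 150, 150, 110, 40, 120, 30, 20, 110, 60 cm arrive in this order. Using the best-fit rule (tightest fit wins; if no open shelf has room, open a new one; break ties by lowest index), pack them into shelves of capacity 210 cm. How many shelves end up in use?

  150 → shelf 1 (new)  [load 150/210]
  150 → shelf 2 (new)  [load 150/210]
  110 → shelf 3 (new)  [load 110/210]
  40 → shelf 1  [load 190/210]
  120 → shelf 4 (new)  [load 120/210]
  30 → shelf 2  [load 180/210]
  20 → shelf 1  [load 210/210]
  110 → shelf 5 (new)  [load 110/210]
  60 → shelf 4  [load 180/210]
5 shelves opened.

5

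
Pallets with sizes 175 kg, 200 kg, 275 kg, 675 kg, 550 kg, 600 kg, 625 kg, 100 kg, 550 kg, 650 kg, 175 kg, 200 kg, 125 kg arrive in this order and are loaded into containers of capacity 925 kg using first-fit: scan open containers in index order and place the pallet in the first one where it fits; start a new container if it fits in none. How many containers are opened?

7

  175 → container 1 (new)  [load 175/925]
  200 → container 1  [load 375/925]
  275 → container 1  [load 650/925]
  675 → container 2 (new)  [load 675/925]
  550 → container 3 (new)  [load 550/925]
  600 → container 4 (new)  [load 600/925]
  625 → container 5 (new)  [load 625/925]
  100 → container 1  [load 750/925]
  550 → container 6 (new)  [load 550/925]
  650 → container 7 (new)  [load 650/925]
  175 → container 1  [load 925/925]
  200 → container 2  [load 875/925]
  125 → container 3  [load 675/925]
7 containers opened.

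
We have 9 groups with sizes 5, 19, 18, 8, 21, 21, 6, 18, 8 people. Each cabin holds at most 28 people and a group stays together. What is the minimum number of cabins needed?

5

Total = 21 + 21 + 19 + 18 + 18 + 8 + 8 + 6 + 5 = 124 people.
Lower bound: ⌈124/28⌉ = 5 cabins.
A packing using 5 cabins:
  cabin 1: 21 + 6 = 27
  cabin 2: 21 + 5 = 26
  cabin 3: 19 + 8 = 27
  cabin 4: 18 + 8 = 26
  cabin 5: 18 = 18
This matches the lower bound, so 5 is optimal.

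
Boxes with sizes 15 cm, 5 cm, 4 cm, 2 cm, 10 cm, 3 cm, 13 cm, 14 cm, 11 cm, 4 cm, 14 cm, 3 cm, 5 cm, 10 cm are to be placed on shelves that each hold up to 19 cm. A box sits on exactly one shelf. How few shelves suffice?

7

Total = 15 + 14 + 14 + 13 + 11 + 10 + 10 + 5 + 5 + 4 + 4 + 3 + 3 + 2 = 113 cm.
Lower bound: ⌈113/19⌉ = 6 shelves.
Also, 7 boxes each exceed 19/2 cm, and no two of those can share a shelf, so at least 7 shelves are needed.
A packing using 7 shelves:
  shelf 1: 15 + 4 = 19
  shelf 2: 14 + 5 = 19
  shelf 3: 14 + 5 = 19
  shelf 4: 13 + 4 + 2 = 19
  shelf 5: 11 + 3 + 3 = 17
  shelf 6: 10 = 10
  shelf 7: 10 = 10
This matches the lower bound, so 7 is optimal.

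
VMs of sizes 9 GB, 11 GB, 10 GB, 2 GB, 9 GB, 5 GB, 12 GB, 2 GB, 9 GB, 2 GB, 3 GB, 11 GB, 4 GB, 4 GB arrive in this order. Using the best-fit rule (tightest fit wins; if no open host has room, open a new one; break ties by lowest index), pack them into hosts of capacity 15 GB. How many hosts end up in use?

7

  9 → host 1 (new)  [load 9/15]
  11 → host 2 (new)  [load 11/15]
  10 → host 3 (new)  [load 10/15]
  2 → host 2  [load 13/15]
  9 → host 4 (new)  [load 9/15]
  5 → host 3  [load 15/15]
  12 → host 5 (new)  [load 12/15]
  2 → host 2  [load 15/15]
  9 → host 6 (new)  [load 9/15]
  2 → host 5  [load 14/15]
  3 → host 1  [load 12/15]
  11 → host 7 (new)  [load 11/15]
  4 → host 7  [load 15/15]
  4 → host 4  [load 13/15]
7 hosts opened.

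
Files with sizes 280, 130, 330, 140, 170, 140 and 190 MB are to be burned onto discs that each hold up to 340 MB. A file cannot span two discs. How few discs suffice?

Total = 330 + 280 + 190 + 170 + 140 + 140 + 130 = 1380 MB.
Lower bound: ⌈1380/340⌉ = 5 discs.
A packing using 5 discs:
  disc 1: 330 = 330
  disc 2: 280 = 280
  disc 3: 190 + 140 = 330
  disc 4: 170 + 140 = 310
  disc 5: 130 = 130
This matches the lower bound, so 5 is optimal.

5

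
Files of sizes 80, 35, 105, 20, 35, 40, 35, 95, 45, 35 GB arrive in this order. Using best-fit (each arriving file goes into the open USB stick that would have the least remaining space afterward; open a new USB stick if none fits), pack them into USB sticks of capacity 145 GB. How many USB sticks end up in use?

  80 → USB stick 1 (new)  [load 80/145]
  35 → USB stick 1  [load 115/145]
  105 → USB stick 2 (new)  [load 105/145]
  20 → USB stick 1  [load 135/145]
  35 → USB stick 2  [load 140/145]
  40 → USB stick 3 (new)  [load 40/145]
  35 → USB stick 3  [load 75/145]
  95 → USB stick 4 (new)  [load 95/145]
  45 → USB stick 4  [load 140/145]
  35 → USB stick 3  [load 110/145]
4 USB sticks opened.

4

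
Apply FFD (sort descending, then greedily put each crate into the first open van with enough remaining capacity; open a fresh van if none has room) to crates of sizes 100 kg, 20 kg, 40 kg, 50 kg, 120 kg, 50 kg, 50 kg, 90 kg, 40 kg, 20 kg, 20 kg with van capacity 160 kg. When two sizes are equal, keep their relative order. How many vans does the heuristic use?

4

Sorted descending: 120, 100, 90, 50, 50, 50, 40, 40, 20, 20, 20.
  120 → van 1 (new)  [load 120/160]
  100 → van 2 (new)  [load 100/160]
  90 → van 3 (new)  [load 90/160]
  50 → van 2  [load 150/160]
  50 → van 3  [load 140/160]
  50 → van 4 (new)  [load 50/160]
  40 → van 1  [load 160/160]
  40 → van 4  [load 90/160]
  20 → van 3  [load 160/160]
  20 → van 4  [load 110/160]
  20 → van 4  [load 130/160]
4 vans opened.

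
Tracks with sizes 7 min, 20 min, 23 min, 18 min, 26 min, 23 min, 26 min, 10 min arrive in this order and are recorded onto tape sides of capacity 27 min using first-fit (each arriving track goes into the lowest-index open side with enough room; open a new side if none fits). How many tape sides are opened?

7

  7 → side 1 (new)  [load 7/27]
  20 → side 1  [load 27/27]
  23 → side 2 (new)  [load 23/27]
  18 → side 3 (new)  [load 18/27]
  26 → side 4 (new)  [load 26/27]
  23 → side 5 (new)  [load 23/27]
  26 → side 6 (new)  [load 26/27]
  10 → side 7 (new)  [load 10/27]
7 tape sides opened.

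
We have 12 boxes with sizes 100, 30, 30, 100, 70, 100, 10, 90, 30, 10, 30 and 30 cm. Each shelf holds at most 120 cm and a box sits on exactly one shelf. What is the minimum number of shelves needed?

6

Total = 100 + 100 + 100 + 90 + 70 + 30 + 30 + 30 + 30 + 30 + 10 + 10 = 630 cm.
Lower bound: ⌈630/120⌉ = 6 shelves.
A packing using 6 shelves:
  shelf 1: 100 + 10 + 10 = 120
  shelf 2: 100 = 100
  shelf 3: 100 = 100
  shelf 4: 90 + 30 = 120
  shelf 5: 70 + 30 = 100
  shelf 6: 30 + 30 + 30 = 90
This matches the lower bound, so 6 is optimal.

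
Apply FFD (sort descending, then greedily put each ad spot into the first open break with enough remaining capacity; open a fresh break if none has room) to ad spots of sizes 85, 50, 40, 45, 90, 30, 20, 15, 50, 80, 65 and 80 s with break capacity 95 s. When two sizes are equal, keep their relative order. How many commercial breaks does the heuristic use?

8

Sorted descending: 90, 85, 80, 80, 65, 50, 50, 45, 40, 30, 20, 15.
  90 → break 1 (new)  [load 90/95]
  85 → break 2 (new)  [load 85/95]
  80 → break 3 (new)  [load 80/95]
  80 → break 4 (new)  [load 80/95]
  65 → break 5 (new)  [load 65/95]
  50 → break 6 (new)  [load 50/95]
  50 → break 7 (new)  [load 50/95]
  45 → break 6  [load 95/95]
  40 → break 7  [load 90/95]
  30 → break 5  [load 95/95]
  20 → break 8 (new)  [load 20/95]
  15 → break 3  [load 95/95]
8 commercial breaks opened.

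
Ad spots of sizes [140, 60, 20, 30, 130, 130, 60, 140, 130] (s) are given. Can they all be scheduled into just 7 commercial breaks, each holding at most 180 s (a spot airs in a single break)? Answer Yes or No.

Yes

A valid assignment using 6 commercial breaks:
  break 1: 140 + 30 = 170
  break 2: 140 + 20 = 160
  break 3: 130 = 130
  break 4: 130 = 130
  break 5: 130 = 130
  break 6: 60 + 60 = 120
That uses only 6 ≤ 7, so 7 commercial breaks are enough.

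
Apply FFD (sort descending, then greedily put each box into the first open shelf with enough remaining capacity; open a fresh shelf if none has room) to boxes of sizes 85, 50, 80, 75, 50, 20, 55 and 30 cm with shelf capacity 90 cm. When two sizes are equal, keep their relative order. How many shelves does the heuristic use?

6

Sorted descending: 85, 80, 75, 55, 50, 50, 30, 20.
  85 → shelf 1 (new)  [load 85/90]
  80 → shelf 2 (new)  [load 80/90]
  75 → shelf 3 (new)  [load 75/90]
  55 → shelf 4 (new)  [load 55/90]
  50 → shelf 5 (new)  [load 50/90]
  50 → shelf 6 (new)  [load 50/90]
  30 → shelf 4  [load 85/90]
  20 → shelf 5  [load 70/90]
6 shelves opened.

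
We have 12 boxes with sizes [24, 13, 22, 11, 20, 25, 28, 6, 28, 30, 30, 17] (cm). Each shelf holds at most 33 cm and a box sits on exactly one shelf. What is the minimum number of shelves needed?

Total = 30 + 30 + 28 + 28 + 25 + 24 + 22 + 20 + 17 + 13 + 11 + 6 = 254 cm.
Lower bound: ⌈254/33⌉ = 8 shelves.
Also, 9 boxes each exceed 33/2 cm, and no two of those can share a shelf, so at least 9 shelves are needed.
A packing using 9 shelves:
  shelf 1: 30 = 30
  shelf 2: 30 = 30
  shelf 3: 28 = 28
  shelf 4: 28 = 28
  shelf 5: 25 + 6 = 31
  shelf 6: 24 = 24
  shelf 7: 22 + 11 = 33
  shelf 8: 20 + 13 = 33
  shelf 9: 17 = 17
This matches the lower bound, so 9 is optimal.

9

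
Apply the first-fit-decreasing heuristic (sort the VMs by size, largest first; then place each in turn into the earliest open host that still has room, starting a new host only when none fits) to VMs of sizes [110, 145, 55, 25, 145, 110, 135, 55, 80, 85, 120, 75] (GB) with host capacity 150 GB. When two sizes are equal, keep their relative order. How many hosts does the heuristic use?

9

Sorted descending: 145, 145, 135, 120, 110, 110, 85, 80, 75, 55, 55, 25.
  145 → host 1 (new)  [load 145/150]
  145 → host 2 (new)  [load 145/150]
  135 → host 3 (new)  [load 135/150]
  120 → host 4 (new)  [load 120/150]
  110 → host 5 (new)  [load 110/150]
  110 → host 6 (new)  [load 110/150]
  85 → host 7 (new)  [load 85/150]
  80 → host 8 (new)  [load 80/150]
  75 → host 9 (new)  [load 75/150]
  55 → host 7  [load 140/150]
  55 → host 8  [load 135/150]
  25 → host 4  [load 145/150]
9 hosts opened.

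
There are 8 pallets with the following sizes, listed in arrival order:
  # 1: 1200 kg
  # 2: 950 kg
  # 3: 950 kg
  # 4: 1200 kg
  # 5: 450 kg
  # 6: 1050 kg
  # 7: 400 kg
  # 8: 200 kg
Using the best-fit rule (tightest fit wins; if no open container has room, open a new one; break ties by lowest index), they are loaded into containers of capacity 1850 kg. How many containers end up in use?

5

  1200 → container 1 (new)  [load 1200/1850]
  950 → container 2 (new)  [load 950/1850]
  950 → container 3 (new)  [load 950/1850]
  1200 → container 4 (new)  [load 1200/1850]
  450 → container 1  [load 1650/1850]
  1050 → container 5 (new)  [load 1050/1850]
  400 → container 4  [load 1600/1850]
  200 → container 1  [load 1850/1850]
5 containers opened.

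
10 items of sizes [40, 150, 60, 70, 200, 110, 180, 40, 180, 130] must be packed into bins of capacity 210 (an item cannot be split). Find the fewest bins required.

6

Total = 200 + 180 + 180 + 150 + 130 + 110 + 70 + 60 + 40 + 40 = 1160.
Lower bound: ⌈1160/210⌉ = 6 bins.
A packing using 6 bins:
  bin 1: 200 = 200
  bin 2: 180 = 180
  bin 3: 180 = 180
  bin 4: 150 + 60 = 210
  bin 5: 130 + 70 = 200
  bin 6: 110 + 40 + 40 = 190
This matches the lower bound, so 6 is optimal.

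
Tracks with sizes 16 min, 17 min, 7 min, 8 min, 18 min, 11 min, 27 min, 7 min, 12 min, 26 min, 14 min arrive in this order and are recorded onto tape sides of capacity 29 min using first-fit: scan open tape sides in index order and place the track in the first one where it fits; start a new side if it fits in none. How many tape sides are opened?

  16 → side 1 (new)  [load 16/29]
  17 → side 2 (new)  [load 17/29]
  7 → side 1  [load 23/29]
  8 → side 2  [load 25/29]
  18 → side 3 (new)  [load 18/29]
  11 → side 3  [load 29/29]
  27 → side 4 (new)  [load 27/29]
  7 → side 5 (new)  [load 7/29]
  12 → side 5  [load 19/29]
  26 → side 6 (new)  [load 26/29]
  14 → side 7 (new)  [load 14/29]
7 tape sides opened.

7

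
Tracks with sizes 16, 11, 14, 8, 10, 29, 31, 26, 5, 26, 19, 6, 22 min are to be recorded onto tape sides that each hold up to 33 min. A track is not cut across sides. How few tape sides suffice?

Total = 31 + 29 + 26 + 26 + 22 + 19 + 16 + 14 + 11 + 10 + 8 + 6 + 5 = 223 min.
Lower bound: ⌈223/33⌉ = 7 tape sides.
A packing using 8 tape sides:
  side 1: 31 = 31
  side 2: 29 = 29
  side 3: 26 + 6 = 32
  side 4: 26 + 5 = 31
  side 5: 22 + 11 = 33
  side 6: 19 + 14 = 33
  side 7: 16 + 10 = 26
  side 8: 8 = 8
No arrangement into 7 tape sides stays within capacity, so 8 is optimal.

8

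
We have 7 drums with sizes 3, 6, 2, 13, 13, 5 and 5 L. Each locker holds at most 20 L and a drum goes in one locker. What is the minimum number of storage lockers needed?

Total = 13 + 13 + 6 + 5 + 5 + 3 + 2 = 47 L.
Lower bound: ⌈47/20⌉ = 3 storage lockers.
A packing using 3 storage lockers:
  locker 1: 13 + 6 = 19
  locker 2: 13 + 5 + 2 = 20
  locker 3: 5 + 3 = 8
This matches the lower bound, so 3 is optimal.

3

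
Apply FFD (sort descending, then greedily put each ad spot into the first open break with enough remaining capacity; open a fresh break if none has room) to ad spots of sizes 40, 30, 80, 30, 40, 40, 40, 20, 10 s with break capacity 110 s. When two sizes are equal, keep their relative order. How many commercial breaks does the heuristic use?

3

Sorted descending: 80, 40, 40, 40, 40, 30, 30, 20, 10.
  80 → break 1 (new)  [load 80/110]
  40 → break 2 (new)  [load 40/110]
  40 → break 2  [load 80/110]
  40 → break 3 (new)  [load 40/110]
  40 → break 3  [load 80/110]
  30 → break 1  [load 110/110]
  30 → break 2  [load 110/110]
  20 → break 3  [load 100/110]
  10 → break 3  [load 110/110]
3 commercial breaks opened.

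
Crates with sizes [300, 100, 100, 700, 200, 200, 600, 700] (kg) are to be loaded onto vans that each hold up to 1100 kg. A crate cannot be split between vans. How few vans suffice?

3

Total = 700 + 700 + 600 + 300 + 200 + 200 + 100 + 100 = 2900 kg.
Lower bound: ⌈2900/1100⌉ = 3 vans.
A packing using 3 vans:
  van 1: 700 + 300 + 100 = 1100
  van 2: 700 + 200 + 200 = 1100
  van 3: 600 + 100 = 700
This matches the lower bound, so 3 is optimal.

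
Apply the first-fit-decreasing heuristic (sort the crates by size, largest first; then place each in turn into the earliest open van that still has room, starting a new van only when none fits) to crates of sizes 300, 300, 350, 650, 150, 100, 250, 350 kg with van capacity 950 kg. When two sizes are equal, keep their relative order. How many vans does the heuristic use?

3

Sorted descending: 650, 350, 350, 300, 300, 250, 150, 100.
  650 → van 1 (new)  [load 650/950]
  350 → van 2 (new)  [load 350/950]
  350 → van 2  [load 700/950]
  300 → van 1  [load 950/950]
  300 → van 3 (new)  [load 300/950]
  250 → van 2  [load 950/950]
  150 → van 3  [load 450/950]
  100 → van 3  [load 550/950]
3 vans opened.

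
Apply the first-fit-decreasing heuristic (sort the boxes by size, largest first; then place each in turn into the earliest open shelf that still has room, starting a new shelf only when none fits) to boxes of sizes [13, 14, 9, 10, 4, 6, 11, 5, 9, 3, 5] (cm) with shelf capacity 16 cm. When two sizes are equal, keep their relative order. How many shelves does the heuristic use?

Sorted descending: 14, 13, 11, 10, 9, 9, 6, 5, 5, 4, 3.
  14 → shelf 1 (new)  [load 14/16]
  13 → shelf 2 (new)  [load 13/16]
  11 → shelf 3 (new)  [load 11/16]
  10 → shelf 4 (new)  [load 10/16]
  9 → shelf 5 (new)  [load 9/16]
  9 → shelf 6 (new)  [load 9/16]
  6 → shelf 4  [load 16/16]
  5 → shelf 3  [load 16/16]
  5 → shelf 5  [load 14/16]
  4 → shelf 6  [load 13/16]
  3 → shelf 2  [load 16/16]
6 shelves opened.

6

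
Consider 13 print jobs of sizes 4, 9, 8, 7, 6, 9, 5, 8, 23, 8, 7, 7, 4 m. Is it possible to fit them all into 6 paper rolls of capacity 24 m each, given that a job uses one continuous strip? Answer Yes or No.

A valid assignment using 5 paper rolls:
  roll 1: 23 = 23
  roll 2: 9 + 9 + 6 = 24
  roll 3: 8 + 8 + 8 = 24
  roll 4: 7 + 7 + 7 = 21
  roll 5: 5 + 4 + 4 = 13
That uses only 5 ≤ 6, so 6 paper rolls are enough.

Yes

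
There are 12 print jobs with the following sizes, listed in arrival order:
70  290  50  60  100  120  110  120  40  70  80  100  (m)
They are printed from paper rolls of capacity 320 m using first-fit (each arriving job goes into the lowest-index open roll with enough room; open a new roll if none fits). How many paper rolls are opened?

  70 → roll 1 (new)  [load 70/320]
  290 → roll 2 (new)  [load 290/320]
  50 → roll 1  [load 120/320]
  60 → roll 1  [load 180/320]
  100 → roll 1  [load 280/320]
  120 → roll 3 (new)  [load 120/320]
  110 → roll 3  [load 230/320]
  120 → roll 4 (new)  [load 120/320]
  40 → roll 1  [load 320/320]
  70 → roll 3  [load 300/320]
  80 → roll 4  [load 200/320]
  100 → roll 4  [load 300/320]
4 paper rolls opened.

4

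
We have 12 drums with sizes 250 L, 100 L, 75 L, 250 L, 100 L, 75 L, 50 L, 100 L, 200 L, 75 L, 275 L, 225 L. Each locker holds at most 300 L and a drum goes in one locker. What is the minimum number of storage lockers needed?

7

Total = 275 + 250 + 250 + 225 + 200 + 100 + 100 + 100 + 75 + 75 + 75 + 50 = 1775 L.
Lower bound: ⌈1775/300⌉ = 6 storage lockers.
A packing using 7 storage lockers:
  locker 1: 275 = 275
  locker 2: 250 + 50 = 300
  locker 3: 250 = 250
  locker 4: 225 + 75 = 300
  locker 5: 200 + 100 = 300
  locker 6: 100 + 100 + 75 = 275
  locker 7: 75 = 75
No arrangement into 6 storage lockers stays within capacity, so 7 is optimal.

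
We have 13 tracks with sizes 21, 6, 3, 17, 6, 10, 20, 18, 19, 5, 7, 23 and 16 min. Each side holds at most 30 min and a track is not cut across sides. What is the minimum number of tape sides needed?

Total = 23 + 21 + 20 + 19 + 18 + 17 + 16 + 10 + 7 + 6 + 6 + 5 + 3 = 171 min.
Lower bound: ⌈171/30⌉ = 6 tape sides.
Also, 7 tracks each exceed 15 min, and no two of those can share a side, so at least 7 tape sides are needed.
A packing using 7 tape sides:
  side 1: 23 + 7 = 30
  side 2: 21 + 6 + 3 = 30
  side 3: 20 + 10 = 30
  side 4: 19 + 6 + 5 = 30
  side 5: 18 = 18
  side 6: 17 = 17
  side 7: 16 = 16
This matches the lower bound, so 7 is optimal.

7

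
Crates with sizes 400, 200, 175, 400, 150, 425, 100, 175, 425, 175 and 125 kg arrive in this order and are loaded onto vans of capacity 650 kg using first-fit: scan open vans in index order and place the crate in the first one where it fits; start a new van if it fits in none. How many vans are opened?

  400 → van 1 (new)  [load 400/650]
  200 → van 1  [load 600/650]
  175 → van 2 (new)  [load 175/650]
  400 → van 2  [load 575/650]
  150 → van 3 (new)  [load 150/650]
  425 → van 3  [load 575/650]
  100 → van 4 (new)  [load 100/650]
  175 → van 4  [load 275/650]
  425 → van 5 (new)  [load 425/650]
  175 → van 4  [load 450/650]
  125 → van 4  [load 575/650]
5 vans opened.

5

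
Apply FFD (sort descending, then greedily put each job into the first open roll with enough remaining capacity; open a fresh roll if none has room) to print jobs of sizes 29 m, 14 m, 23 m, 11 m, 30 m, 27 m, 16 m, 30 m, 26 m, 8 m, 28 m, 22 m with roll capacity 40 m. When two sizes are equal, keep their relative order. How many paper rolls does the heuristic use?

8

Sorted descending: 30, 30, 29, 28, 27, 26, 23, 22, 16, 14, 11, 8.
  30 → roll 1 (new)  [load 30/40]
  30 → roll 2 (new)  [load 30/40]
  29 → roll 3 (new)  [load 29/40]
  28 → roll 4 (new)  [load 28/40]
  27 → roll 5 (new)  [load 27/40]
  26 → roll 6 (new)  [load 26/40]
  23 → roll 7 (new)  [load 23/40]
  22 → roll 8 (new)  [load 22/40]
  16 → roll 7  [load 39/40]
  14 → roll 6  [load 40/40]
  11 → roll 3  [load 40/40]
  8 → roll 1  [load 38/40]
8 paper rolls opened.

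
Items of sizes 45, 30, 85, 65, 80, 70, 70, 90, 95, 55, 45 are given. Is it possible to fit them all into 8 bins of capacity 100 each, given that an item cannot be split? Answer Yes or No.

Total = 730; ⌈730/100⌉ = 8.
The bound of 8 does not rule out 8, but exhaustive search shows no assignment into 8 bins of capacity 100 exists — the minimum is 9.

No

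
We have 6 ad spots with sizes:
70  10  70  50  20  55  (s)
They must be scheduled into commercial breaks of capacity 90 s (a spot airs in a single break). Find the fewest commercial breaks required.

4

Total = 70 + 70 + 55 + 50 + 20 + 10 = 275 s.
Lower bound: ⌈275/90⌉ = 4 commercial breaks.
A packing using 4 commercial breaks:
  break 1: 70 + 20 = 90
  break 2: 70 + 10 = 80
  break 3: 55 = 55
  break 4: 50 = 50
This matches the lower bound, so 4 is optimal.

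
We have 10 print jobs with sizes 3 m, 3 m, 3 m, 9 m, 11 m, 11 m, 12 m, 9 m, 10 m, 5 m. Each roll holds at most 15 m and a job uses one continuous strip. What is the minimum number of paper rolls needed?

6

Total = 12 + 11 + 11 + 10 + 9 + 9 + 5 + 3 + 3 + 3 = 76 m.
Lower bound: ⌈76/15⌉ = 6 paper rolls.
A packing using 6 paper rolls:
  roll 1: 12 + 3 = 15
  roll 2: 11 + 3 = 14
  roll 3: 11 + 3 = 14
  roll 4: 10 + 5 = 15
  roll 5: 9 = 9
  roll 6: 9 = 9
This matches the lower bound, so 6 is optimal.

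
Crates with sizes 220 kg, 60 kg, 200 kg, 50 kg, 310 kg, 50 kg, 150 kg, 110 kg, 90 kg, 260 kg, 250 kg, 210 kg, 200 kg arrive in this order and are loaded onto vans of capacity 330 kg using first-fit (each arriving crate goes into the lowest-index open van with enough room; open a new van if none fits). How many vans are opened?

  220 → van 1 (new)  [load 220/330]
  60 → van 1  [load 280/330]
  200 → van 2 (new)  [load 200/330]
  50 → van 1  [load 330/330]
  310 → van 3 (new)  [load 310/330]
  50 → van 2  [load 250/330]
  150 → van 4 (new)  [load 150/330]
  110 → van 4  [load 260/330]
  90 → van 5 (new)  [load 90/330]
  260 → van 6 (new)  [load 260/330]
  250 → van 7 (new)  [load 250/330]
  210 → van 5  [load 300/330]
  200 → van 8 (new)  [load 200/330]
8 vans opened.

8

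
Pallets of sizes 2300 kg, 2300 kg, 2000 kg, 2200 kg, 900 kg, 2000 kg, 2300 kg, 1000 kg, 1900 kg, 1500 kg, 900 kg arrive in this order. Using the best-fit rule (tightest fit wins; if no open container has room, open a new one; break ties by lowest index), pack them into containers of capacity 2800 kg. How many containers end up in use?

  2300 → container 1 (new)  [load 2300/2800]
  2300 → container 2 (new)  [load 2300/2800]
  2000 → container 3 (new)  [load 2000/2800]
  2200 → container 4 (new)  [load 2200/2800]
  900 → container 5 (new)  [load 900/2800]
  2000 → container 6 (new)  [load 2000/2800]
  2300 → container 7 (new)  [load 2300/2800]
  1000 → container 5  [load 1900/2800]
  1900 → container 8 (new)  [load 1900/2800]
  1500 → container 9 (new)  [load 1500/2800]
  900 → container 5  [load 2800/2800]
9 containers opened.

9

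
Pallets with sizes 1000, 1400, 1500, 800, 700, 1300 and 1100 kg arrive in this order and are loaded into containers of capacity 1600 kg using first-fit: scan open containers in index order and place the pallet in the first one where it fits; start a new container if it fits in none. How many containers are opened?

  1000 → container 1 (new)  [load 1000/1600]
  1400 → container 2 (new)  [load 1400/1600]
  1500 → container 3 (new)  [load 1500/1600]
  800 → container 4 (new)  [load 800/1600]
  700 → container 4  [load 1500/1600]
  1300 → container 5 (new)  [load 1300/1600]
  1100 → container 6 (new)  [load 1100/1600]
6 containers opened.

6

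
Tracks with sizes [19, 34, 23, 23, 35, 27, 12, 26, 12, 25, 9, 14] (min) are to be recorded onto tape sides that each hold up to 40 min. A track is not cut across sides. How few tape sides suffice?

Total = 35 + 34 + 27 + 26 + 25 + 23 + 23 + 19 + 14 + 12 + 12 + 9 = 259 min.
Lower bound: ⌈259/40⌉ = 7 tape sides.
A packing using 8 tape sides:
  side 1: 35 = 35
  side 2: 34 = 34
  side 3: 27 + 12 = 39
  side 4: 26 + 14 = 40
  side 5: 25 + 12 = 37
  side 6: 23 + 9 = 32
  side 7: 23 = 23
  side 8: 19 = 19
No arrangement into 7 tape sides stays within capacity, so 8 is optimal.

8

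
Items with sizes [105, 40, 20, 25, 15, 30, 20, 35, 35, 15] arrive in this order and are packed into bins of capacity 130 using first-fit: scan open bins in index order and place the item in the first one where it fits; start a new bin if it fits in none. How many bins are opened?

3

  105 → bin 1 (new)  [load 105/130]
  40 → bin 2 (new)  [load 40/130]
  20 → bin 1  [load 125/130]
  25 → bin 2  [load 65/130]
  15 → bin 2  [load 80/130]
  30 → bin 2  [load 110/130]
  20 → bin 2  [load 130/130]
  35 → bin 3 (new)  [load 35/130]
  35 → bin 3  [load 70/130]
  15 → bin 3  [load 85/130]
3 bins opened.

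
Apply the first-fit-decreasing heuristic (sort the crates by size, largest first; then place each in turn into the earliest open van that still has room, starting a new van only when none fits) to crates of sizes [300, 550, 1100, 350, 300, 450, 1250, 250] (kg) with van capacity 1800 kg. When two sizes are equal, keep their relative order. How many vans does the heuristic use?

Sorted descending: 1250, 1100, 550, 450, 350, 300, 300, 250.
  1250 → van 1 (new)  [load 1250/1800]
  1100 → van 2 (new)  [load 1100/1800]
  550 → van 1  [load 1800/1800]
  450 → van 2  [load 1550/1800]
  350 → van 3 (new)  [load 350/1800]
  300 → van 3  [load 650/1800]
  300 → van 3  [load 950/1800]
  250 → van 2  [load 1800/1800]
3 vans opened.

3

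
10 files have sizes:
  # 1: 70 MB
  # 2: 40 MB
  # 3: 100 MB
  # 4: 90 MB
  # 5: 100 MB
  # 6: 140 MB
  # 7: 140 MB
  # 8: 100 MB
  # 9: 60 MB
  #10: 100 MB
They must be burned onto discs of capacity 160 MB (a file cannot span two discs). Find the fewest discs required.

7

Total = 140 + 140 + 100 + 100 + 100 + 100 + 90 + 70 + 60 + 40 = 940 MB.
Lower bound: ⌈940/160⌉ = 6 discs.
Also, 7 files each exceed 80 MB, and no two of those can share a disc, so at least 7 discs are needed.
A packing using 7 discs:
  disc 1: 140 = 140
  disc 2: 140 = 140
  disc 3: 100 + 60 = 160
  disc 4: 100 + 40 = 140
  disc 5: 100 = 100
  disc 6: 100 = 100
  disc 7: 90 + 70 = 160
This matches the lower bound, so 7 is optimal.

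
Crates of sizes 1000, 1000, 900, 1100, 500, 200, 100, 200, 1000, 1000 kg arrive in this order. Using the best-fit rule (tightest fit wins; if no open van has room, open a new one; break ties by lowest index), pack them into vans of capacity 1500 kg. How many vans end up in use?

  1000 → van 1 (new)  [load 1000/1500]
  1000 → van 2 (new)  [load 1000/1500]
  900 → van 3 (new)  [load 900/1500]
  1100 → van 4 (new)  [load 1100/1500]
  500 → van 1  [load 1500/1500]
  200 → van 4  [load 1300/1500]
  100 → van 4  [load 1400/1500]
  200 → van 2  [load 1200/1500]
  1000 → van 5 (new)  [load 1000/1500]
  1000 → van 6 (new)  [load 1000/1500]
6 vans opened.

6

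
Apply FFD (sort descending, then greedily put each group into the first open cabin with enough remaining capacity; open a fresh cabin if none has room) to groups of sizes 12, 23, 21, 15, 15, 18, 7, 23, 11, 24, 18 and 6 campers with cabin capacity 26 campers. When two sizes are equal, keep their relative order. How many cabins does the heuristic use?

9

Sorted descending: 24, 23, 23, 21, 18, 18, 15, 15, 12, 11, 7, 6.
  24 → cabin 1 (new)  [load 24/26]
  23 → cabin 2 (new)  [load 23/26]
  23 → cabin 3 (new)  [load 23/26]
  21 → cabin 4 (new)  [load 21/26]
  18 → cabin 5 (new)  [load 18/26]
  18 → cabin 6 (new)  [load 18/26]
  15 → cabin 7 (new)  [load 15/26]
  15 → cabin 8 (new)  [load 15/26]
  12 → cabin 9 (new)  [load 12/26]
  11 → cabin 7  [load 26/26]
  7 → cabin 5  [load 25/26]
  6 → cabin 6  [load 24/26]
9 cabins opened.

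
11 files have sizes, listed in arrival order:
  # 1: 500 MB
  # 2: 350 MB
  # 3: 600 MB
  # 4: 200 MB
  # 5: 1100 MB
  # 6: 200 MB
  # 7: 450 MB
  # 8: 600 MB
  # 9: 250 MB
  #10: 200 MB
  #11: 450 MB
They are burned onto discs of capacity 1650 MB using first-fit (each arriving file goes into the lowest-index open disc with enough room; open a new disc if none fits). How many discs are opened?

4

  500 → disc 1 (new)  [load 500/1650]
  350 → disc 1  [load 850/1650]
  600 → disc 1  [load 1450/1650]
  200 → disc 1  [load 1650/1650]
  1100 → disc 2 (new)  [load 1100/1650]
  200 → disc 2  [load 1300/1650]
  450 → disc 3 (new)  [load 450/1650]
  600 → disc 3  [load 1050/1650]
  250 → disc 2  [load 1550/1650]
  200 → disc 3  [load 1250/1650]
  450 → disc 4 (new)  [load 450/1650]
4 discs opened.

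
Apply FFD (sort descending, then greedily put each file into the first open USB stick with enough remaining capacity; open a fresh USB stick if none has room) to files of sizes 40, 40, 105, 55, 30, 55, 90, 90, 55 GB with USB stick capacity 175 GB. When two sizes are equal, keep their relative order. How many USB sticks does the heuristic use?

4

Sorted descending: 105, 90, 90, 55, 55, 55, 40, 40, 30.
  105 → USB stick 1 (new)  [load 105/175]
  90 → USB stick 2 (new)  [load 90/175]
  90 → USB stick 3 (new)  [load 90/175]
  55 → USB stick 1  [load 160/175]
  55 → USB stick 2  [load 145/175]
  55 → USB stick 3  [load 145/175]
  40 → USB stick 4 (new)  [load 40/175]
  40 → USB stick 4  [load 80/175]
  30 → USB stick 2  [load 175/175]
4 USB sticks opened.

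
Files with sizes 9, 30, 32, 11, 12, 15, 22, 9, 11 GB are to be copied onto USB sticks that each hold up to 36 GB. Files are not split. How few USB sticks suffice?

Total = 32 + 30 + 22 + 15 + 12 + 11 + 11 + 9 + 9 = 151 GB.
Lower bound: ⌈151/36⌉ = 5 USB sticks.
A packing using 5 USB sticks:
  USB stick 1: 32 = 32
  USB stick 2: 30 = 30
  USB stick 3: 22 + 12 = 34
  USB stick 4: 15 + 11 + 9 = 35
  USB stick 5: 11 + 9 = 20
This matches the lower bound, so 5 is optimal.

5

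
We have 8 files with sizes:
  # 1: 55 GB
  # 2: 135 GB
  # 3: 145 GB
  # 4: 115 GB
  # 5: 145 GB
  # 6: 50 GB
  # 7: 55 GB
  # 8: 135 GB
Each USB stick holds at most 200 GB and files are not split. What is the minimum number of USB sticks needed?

Total = 145 + 145 + 135 + 135 + 115 + 55 + 55 + 50 = 835 GB.
Lower bound: ⌈835/200⌉ = 5 USB sticks.
A packing using 5 USB sticks:
  USB stick 1: 145 + 55 = 200
  USB stick 2: 145 + 55 = 200
  USB stick 3: 135 + 50 = 185
  USB stick 4: 135 = 135
  USB stick 5: 115 = 115
This matches the lower bound, so 5 is optimal.

5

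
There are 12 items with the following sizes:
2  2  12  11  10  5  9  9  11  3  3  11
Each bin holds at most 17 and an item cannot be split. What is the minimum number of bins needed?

7

Total = 12 + 11 + 11 + 11 + 10 + 9 + 9 + 5 + 3 + 3 + 2 + 2 = 88.
Lower bound: ⌈88/17⌉ = 6 bins.
Also, 7 items each exceed 17/2, and no two of those can share a bin, so at least 7 bins are needed.
A packing using 7 bins:
  bin 1: 12 + 5 = 17
  bin 2: 11 + 3 + 3 = 17
  bin 3: 11 + 2 + 2 = 15
  bin 4: 11 = 11
  bin 5: 10 = 10
  bin 6: 9 = 9
  bin 7: 9 = 9
This matches the lower bound, so 7 is optimal.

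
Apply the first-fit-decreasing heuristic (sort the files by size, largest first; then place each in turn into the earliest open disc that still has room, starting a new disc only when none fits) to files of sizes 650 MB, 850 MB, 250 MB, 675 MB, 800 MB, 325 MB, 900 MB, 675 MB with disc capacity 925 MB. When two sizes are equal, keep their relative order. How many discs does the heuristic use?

7

Sorted descending: 900, 850, 800, 675, 675, 650, 325, 250.
  900 → disc 1 (new)  [load 900/925]
  850 → disc 2 (new)  [load 850/925]
  800 → disc 3 (new)  [load 800/925]
  675 → disc 4 (new)  [load 675/925]
  675 → disc 5 (new)  [load 675/925]
  650 → disc 6 (new)  [load 650/925]
  325 → disc 7 (new)  [load 325/925]
  250 → disc 4  [load 925/925]
7 discs opened.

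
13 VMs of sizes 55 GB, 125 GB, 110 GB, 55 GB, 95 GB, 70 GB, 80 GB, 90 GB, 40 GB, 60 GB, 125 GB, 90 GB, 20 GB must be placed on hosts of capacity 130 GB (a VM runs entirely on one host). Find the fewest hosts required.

Total = 125 + 125 + 110 + 95 + 90 + 90 + 80 + 70 + 60 + 55 + 55 + 40 + 20 = 1015 GB.
Lower bound: ⌈1015/130⌉ = 8 hosts.
A packing using 9 hosts:
  host 1: 125 = 125
  host 2: 125 = 125
  host 3: 110 + 20 = 130
  host 4: 95 = 95
  host 5: 90 + 40 = 130
  host 6: 90 = 90
  host 7: 80 = 80
  host 8: 70 + 60 = 130
  host 9: 55 + 55 = 110
No arrangement into 8 hosts stays within capacity, so 9 is optimal.

9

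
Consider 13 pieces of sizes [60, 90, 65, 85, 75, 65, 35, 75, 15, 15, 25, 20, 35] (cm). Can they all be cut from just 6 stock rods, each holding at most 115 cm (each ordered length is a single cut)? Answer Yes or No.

No

Total = 660 cm; ⌈660/115⌉ = 6.
7 pieces each exceed half the capacity and cannot share a stock rod, forcing at least 7 stock rods.
At least 7 stock rods are required, but only 6 are allowed.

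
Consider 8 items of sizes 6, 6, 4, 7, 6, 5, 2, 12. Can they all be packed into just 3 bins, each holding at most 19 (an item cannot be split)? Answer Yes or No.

Yes

A valid assignment using 3 bins:
  bin 1: 12 + 7 = 19
  bin 2: 6 + 6 + 6 = 18
  bin 3: 5 + 4 + 2 = 11
Every load is within 19, so 3 bins suffice.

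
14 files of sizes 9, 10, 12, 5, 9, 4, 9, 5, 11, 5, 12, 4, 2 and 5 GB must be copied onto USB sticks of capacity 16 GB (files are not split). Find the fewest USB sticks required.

Total = 12 + 12 + 11 + 10 + 9 + 9 + 9 + 5 + 5 + 5 + 5 + 4 + 4 + 2 = 102 GB.
Lower bound: ⌈102/16⌉ = 7 USB sticks.
A packing using 7 USB sticks:
  USB stick 1: 12 + 4 = 16
  USB stick 2: 12 + 4 = 16
  USB stick 3: 11 + 5 = 16
  USB stick 4: 10 + 5 = 15
  USB stick 5: 9 + 5 + 2 = 16
  USB stick 6: 9 + 5 = 14
  USB stick 7: 9 = 9
This matches the lower bound, so 7 is optimal.

7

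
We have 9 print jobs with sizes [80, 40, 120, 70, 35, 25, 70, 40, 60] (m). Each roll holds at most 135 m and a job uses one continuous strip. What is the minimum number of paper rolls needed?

Total = 120 + 80 + 70 + 70 + 60 + 40 + 40 + 35 + 25 = 540 m.
Lower bound: ⌈540/135⌉ = 4 paper rolls.
A packing using 5 paper rolls:
  roll 1: 120 = 120
  roll 2: 80 + 40 = 120
  roll 3: 70 + 60 = 130
  roll 4: 70 + 40 + 25 = 135
  roll 5: 35 = 35
No arrangement into 4 paper rolls stays within capacity, so 5 is optimal.

5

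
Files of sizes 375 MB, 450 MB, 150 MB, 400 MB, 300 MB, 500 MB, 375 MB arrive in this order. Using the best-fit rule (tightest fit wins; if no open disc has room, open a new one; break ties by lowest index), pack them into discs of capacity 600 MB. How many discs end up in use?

  375 → disc 1 (new)  [load 375/600]
  450 → disc 2 (new)  [load 450/600]
  150 → disc 2  [load 600/600]
  400 → disc 3 (new)  [load 400/600]
  300 → disc 4 (new)  [load 300/600]
  500 → disc 5 (new)  [load 500/600]
  375 → disc 6 (new)  [load 375/600]
6 discs opened.

6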